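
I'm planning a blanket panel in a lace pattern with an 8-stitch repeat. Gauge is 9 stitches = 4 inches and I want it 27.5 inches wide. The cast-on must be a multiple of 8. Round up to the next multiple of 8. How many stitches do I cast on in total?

CO 64 sts.

9 / 4 = 2.25 sts per inch.
27.5 × 2.25 = 61.88 sts.
Next multiple of 8: 64.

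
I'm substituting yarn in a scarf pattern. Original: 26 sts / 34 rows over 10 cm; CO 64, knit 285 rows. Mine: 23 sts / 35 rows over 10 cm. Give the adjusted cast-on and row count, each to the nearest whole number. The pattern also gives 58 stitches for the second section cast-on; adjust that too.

Cast on 57 stitches; work 293 rows; second section cast-on 51 stitches.

Stitches: 64 × 23/26 = 56.62 → 57.
Rows: 285 × 35/34 = 293.38 → 293.
second section cast-on: 58 × 23/26 = 51.31 → 51.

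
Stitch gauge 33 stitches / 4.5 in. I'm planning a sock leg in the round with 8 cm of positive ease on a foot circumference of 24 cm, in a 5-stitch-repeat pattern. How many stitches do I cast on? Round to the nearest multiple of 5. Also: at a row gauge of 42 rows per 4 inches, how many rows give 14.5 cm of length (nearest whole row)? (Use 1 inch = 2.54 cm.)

Finished = 24 + 8 = 32 cm.
32 cm × 1/2.54 = 12.60 inches.
33/4.5 = 7.333 sts per in; 12.60 × 7.333 = 92.39 sts.
Nearest multiple of 5 → 90.
14.5 cm = 5.71 inches; × 10.5 = 59.94 → 60 rows.

Cast on 90 stitches; work 60 rows.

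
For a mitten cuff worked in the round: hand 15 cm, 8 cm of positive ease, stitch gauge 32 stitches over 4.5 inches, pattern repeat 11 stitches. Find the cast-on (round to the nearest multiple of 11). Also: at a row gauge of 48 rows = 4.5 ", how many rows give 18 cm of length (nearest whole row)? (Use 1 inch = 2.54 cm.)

Cast on 66 stitches; work 76 rows.

Finished = 15 + 8 = 23 cm.
23 cm × 1/2.54 = 9.06 inches.
32/4.5 = 7.111 sts per in; 9.06 × 7.111 = 64.39 sts.
Nearest multiple of 11 → 66.
18 cm = 7.09 inches; × 10.667 = 75.59 → 76 rows.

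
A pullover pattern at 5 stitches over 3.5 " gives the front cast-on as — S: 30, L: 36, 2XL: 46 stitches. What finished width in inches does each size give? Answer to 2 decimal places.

5/3.5 = 1.429 sts per in.
S: 30 / 1.429 = 21.000 → 21.00 in.
L: 36 / 1.429 = 25.200 → 25.20 in.
2XL: 46 / 1.429 = 32.200 → 32.20 in.

S 21.00 inches; L 25.20 inches; 2XL 32.20 inches.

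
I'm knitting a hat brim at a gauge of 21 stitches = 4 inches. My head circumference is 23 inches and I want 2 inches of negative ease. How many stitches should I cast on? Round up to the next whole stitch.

Finished = 23 − 2 = 21 in.
21 / 4 = 5.25 sts per inch.
21.00 × 5.25 = 110.25 sts.
→ 111 sts.

Cast on 111 stitches.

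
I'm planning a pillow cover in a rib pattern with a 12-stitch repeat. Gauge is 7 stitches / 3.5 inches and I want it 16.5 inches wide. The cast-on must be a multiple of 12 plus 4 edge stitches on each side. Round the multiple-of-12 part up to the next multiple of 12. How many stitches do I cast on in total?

7 / 3.5 = 2 sts per inch.
16.5 × 2 = 33.00 sts.
Less 8 edge sts → 25.00 for the repeat.
Next multiple of 12: 36.
Add back 8 edge sts → 44.

CO 44 sts.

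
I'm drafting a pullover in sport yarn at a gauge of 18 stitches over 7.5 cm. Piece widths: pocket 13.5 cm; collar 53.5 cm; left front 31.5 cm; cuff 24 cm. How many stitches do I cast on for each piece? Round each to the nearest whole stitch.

Rate = 18/7.5 = 2.4 sts per cm.
pocket: 13.5 × 2.4 = 32.40 → 32.
collar: 53.5 × 2.4 = 128.40 → 128.
left front: 31.5 × 2.4 = 75.60 → 76.
cuff: 24 × 2.4 = 57.60 → 58.

pocket 32; collar 128; left front 76; cuff 58.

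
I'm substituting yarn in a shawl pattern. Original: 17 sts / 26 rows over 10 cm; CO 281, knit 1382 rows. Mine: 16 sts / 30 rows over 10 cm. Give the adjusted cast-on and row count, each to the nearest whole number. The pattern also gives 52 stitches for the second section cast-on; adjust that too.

Cast on 264 stitches; work 1595 rows; second section cast-on 49 stitches.

Stitches: 281 × 16/17 = 264.47 → 264.
Rows: 1382 × 30/26 = 1594.62 → 1595.
second section cast-on: 52 × 16/17 = 48.94 → 49.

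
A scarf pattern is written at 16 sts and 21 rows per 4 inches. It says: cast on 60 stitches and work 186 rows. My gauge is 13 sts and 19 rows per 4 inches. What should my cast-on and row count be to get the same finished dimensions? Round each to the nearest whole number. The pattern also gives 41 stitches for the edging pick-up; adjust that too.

Cast on 49 stitches; work 168 rows; edging pick-up 33 stitches.

Stitches: 60 × 13/16 = 48.75 → 49.
Rows: 186 × 19/21 = 168.29 → 168.
edging pick-up: 41 × 13/16 = 33.31 → 33.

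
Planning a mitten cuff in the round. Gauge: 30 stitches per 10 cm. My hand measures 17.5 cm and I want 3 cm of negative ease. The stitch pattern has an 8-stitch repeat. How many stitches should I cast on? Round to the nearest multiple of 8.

Cast on 40 stitches.

Finished = 17.5 − 3 = 14.5 cm.
30 / 10 = 3 sts/cm.
14.5 × 3 = 43.50 sts.
Nearest multiple of 8: 40.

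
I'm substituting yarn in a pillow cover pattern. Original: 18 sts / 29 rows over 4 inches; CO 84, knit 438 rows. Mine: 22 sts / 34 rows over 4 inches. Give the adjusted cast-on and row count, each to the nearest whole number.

Cast on 103 stitches; work 514 rows.

Stitches: 84 × 22/18 = 102.67 → 103.
Rows: 438 × 34/29 = 513.52 → 514.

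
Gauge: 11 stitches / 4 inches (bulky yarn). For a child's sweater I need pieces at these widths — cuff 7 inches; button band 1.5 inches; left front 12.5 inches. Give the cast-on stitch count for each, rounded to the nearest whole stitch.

cuff 19; button band 4; left front 34.

Rate = 11/4 = 2.75 sts per in.
cuff: 7 × 2.75 = 19.25 → 19.
button band: 1.5 × 2.75 = 4.12 → 4.
left front: 12.5 × 2.75 = 34.38 → 34.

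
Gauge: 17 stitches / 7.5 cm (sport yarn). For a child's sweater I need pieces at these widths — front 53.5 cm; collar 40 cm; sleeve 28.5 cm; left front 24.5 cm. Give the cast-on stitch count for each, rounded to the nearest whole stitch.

Rate = 17/7.5 = 2.267 sts per cm.
front: 53.5 × 2.267 = 121.27 → 121.
collar: 40 × 2.267 = 90.67 → 91.
sleeve: 28.5 × 2.267 = 64.60 → 65.
left front: 24.5 × 2.267 = 55.53 → 56.

front 121; collar 91; sleeve 65; left front 56.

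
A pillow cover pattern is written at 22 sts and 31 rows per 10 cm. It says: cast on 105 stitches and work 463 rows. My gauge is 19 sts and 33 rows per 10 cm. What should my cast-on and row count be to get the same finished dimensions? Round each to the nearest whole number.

Cast on 91 stitches; work 493 rows.

Stitches: 105 × 19/22 = 90.68 → 91.
Rows: 463 × 33/31 = 492.87 → 493.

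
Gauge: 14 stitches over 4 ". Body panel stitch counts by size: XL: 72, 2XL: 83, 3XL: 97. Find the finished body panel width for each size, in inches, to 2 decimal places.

XL 20.57 inches; 2XL 23.71 inches; 3XL 27.71 inches.

14/4 = 3.5 sts per in.
XL: 72 / 3.5 = 20.571 → 20.57 in.
2XL: 83 / 3.5 = 23.714 → 23.71 in.
3XL: 97 / 3.5 = 27.714 → 27.71 in.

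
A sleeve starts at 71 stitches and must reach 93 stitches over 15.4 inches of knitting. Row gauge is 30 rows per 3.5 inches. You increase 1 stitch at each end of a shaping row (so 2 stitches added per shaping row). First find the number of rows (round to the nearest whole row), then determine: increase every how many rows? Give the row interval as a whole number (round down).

Rows = 15.4 × 8.571 = 132.0 → 132 rows.
Stitches to add: 22 → 11 shaping rows (at 2 st each).
132 / 11 = 12.00 → every 12 rows.

Increase every 12th row.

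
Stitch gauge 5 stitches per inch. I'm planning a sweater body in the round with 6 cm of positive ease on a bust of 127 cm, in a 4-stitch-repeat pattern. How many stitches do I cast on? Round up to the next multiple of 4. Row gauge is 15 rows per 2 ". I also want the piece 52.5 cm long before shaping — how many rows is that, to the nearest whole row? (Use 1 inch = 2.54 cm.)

Cast on 264 stitches; work 155 rows.

Finished = 127 + 6 = 133 cm.
133 cm × 1/2.54 = 52.36 inches.
5/1 = 5 sts per in; 52.36 × 5 = 261.81 sts.
Next multiple of 4 → 264.
52.5 cm = 20.67 inches; × 7.5 = 155.02 → 155 rows.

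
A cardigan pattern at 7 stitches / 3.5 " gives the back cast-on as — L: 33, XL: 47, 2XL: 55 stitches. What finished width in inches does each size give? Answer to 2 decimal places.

7/3.5 = 2 sts per in.
L: 33 / 2 = 16.500 → 16.50 in.
XL: 47 / 2 = 23.500 → 23.50 in.
2XL: 55 / 2 = 27.500 → 27.50 in.

L 16.50 inches; XL 23.50 inches; 2XL 27.50 inches.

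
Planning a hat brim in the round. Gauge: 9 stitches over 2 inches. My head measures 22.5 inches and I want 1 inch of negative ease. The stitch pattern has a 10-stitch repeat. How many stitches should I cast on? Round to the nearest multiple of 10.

CO 100 sts.

Finished = 22.5 − 1 = 21.5 inches.
9 / 2 = 4.5 sts/in.
21.5 × 4.5 = 96.75 sts.
Nearest multiple of 10: 100.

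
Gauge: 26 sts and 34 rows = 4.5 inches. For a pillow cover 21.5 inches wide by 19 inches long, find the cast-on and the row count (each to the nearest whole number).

Stitch gauge = 26/4.5 = 5.778 sts/in; 21.5 × 5.778 = 124.22 → 124 sts.
Row gauge = 34/4.5 = 7.556 rows/in; 19 × 7.556 = 143.56 → 144 rows.

Cast on 124 stitches and work 144 rows.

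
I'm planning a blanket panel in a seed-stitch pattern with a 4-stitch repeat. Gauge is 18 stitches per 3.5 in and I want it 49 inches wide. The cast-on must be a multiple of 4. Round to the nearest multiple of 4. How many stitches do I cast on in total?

Cast on 252 stitches.

18 / 3.5 = 5.143 sts per inch.
49 × 5.143 = 252.00 sts.
Nearest multiple of 4: 252.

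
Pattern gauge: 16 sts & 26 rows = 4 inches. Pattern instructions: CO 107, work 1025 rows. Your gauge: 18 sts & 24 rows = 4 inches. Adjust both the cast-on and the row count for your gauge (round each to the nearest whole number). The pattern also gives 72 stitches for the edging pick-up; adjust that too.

Cast on 120 stitches; work 946 rows; edging pick-up 81 stitches.

Stitches: 107 × 18/16 = 120.38 → 120.
Rows: 1025 × 24/26 = 946.15 → 946.
edging pick-up: 72 × 18/16 = 81.00 → 81.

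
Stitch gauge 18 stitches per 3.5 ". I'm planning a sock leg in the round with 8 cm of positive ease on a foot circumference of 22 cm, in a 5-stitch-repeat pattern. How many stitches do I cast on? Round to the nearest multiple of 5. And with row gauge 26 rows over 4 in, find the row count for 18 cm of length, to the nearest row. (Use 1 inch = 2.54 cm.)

Finished = 22 + 8 = 30 cm.
30 cm × 1/2.54 = 11.81 inches.
18/3.5 = 5.143 sts per in; 11.81 × 5.143 = 60.74 sts.
Nearest multiple of 5 → 60.
18 cm = 7.09 inches; × 6.5 = 46.06 → 46 rows.

Cast on 60 stitches; work 46 rows.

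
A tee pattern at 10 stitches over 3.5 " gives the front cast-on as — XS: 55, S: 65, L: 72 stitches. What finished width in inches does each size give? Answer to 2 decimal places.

10/3.5 = 2.857 sts per in.
XS: 55 / 2.857 = 19.250 → 19.25 in.
S: 65 / 2.857 = 22.750 → 22.75 in.
L: 72 / 2.857 = 25.200 → 25.20 in.

XS 19.25 inches; S 22.75 inches; L 25.20 inches.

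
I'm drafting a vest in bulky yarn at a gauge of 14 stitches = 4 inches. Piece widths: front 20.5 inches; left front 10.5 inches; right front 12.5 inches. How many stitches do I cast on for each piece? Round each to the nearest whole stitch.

Rate = 14/4 = 3.5 sts per in.
front: 20.5 × 3.5 = 71.75 → 72.
left front: 10.5 × 3.5 = 36.75 → 37.
right front: 12.5 × 3.5 = 43.75 → 44.

front 72; left front 37; right front 44.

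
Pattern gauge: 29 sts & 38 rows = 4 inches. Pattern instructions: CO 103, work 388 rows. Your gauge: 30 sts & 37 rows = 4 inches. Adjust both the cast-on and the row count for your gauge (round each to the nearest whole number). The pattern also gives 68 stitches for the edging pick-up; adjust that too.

Stitches: 103 × 30/29 = 106.55 → 107.
Rows: 388 × 37/38 = 377.79 → 378.
edging pick-up: 68 × 30/29 = 70.34 → 70.

Cast on 107 stitches; work 378 rows; edging pick-up 70 stitches.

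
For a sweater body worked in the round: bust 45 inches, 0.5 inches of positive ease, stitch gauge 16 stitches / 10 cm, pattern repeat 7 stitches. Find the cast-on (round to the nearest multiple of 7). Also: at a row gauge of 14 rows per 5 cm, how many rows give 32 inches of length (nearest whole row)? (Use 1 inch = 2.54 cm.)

Cast on 182 stitches; work 228 rows.

Finished = 45 + 0.5 = 45.5 inches.
45.5 inches × 2.54 = 115.57 cm.
16/10 = 1.6 sts per cm; 115.57 × 1.6 = 184.91 sts.
Nearest multiple of 7 → 182.
32 inches = 81.28 cm; × 2.8 = 227.58 → 228 rows.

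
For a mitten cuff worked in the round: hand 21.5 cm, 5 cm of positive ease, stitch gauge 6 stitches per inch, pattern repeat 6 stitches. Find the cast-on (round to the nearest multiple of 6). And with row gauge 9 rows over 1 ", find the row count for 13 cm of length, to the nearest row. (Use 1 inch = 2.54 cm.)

Cast on 60 stitches; work 46 rows.

Finished = 21.5 + 5 = 26.5 cm.
26.5 cm × 1/2.54 = 10.43 inches.
6/1 = 6 sts per in; 10.43 × 6 = 62.60 sts.
Nearest multiple of 6 → 60.
13 cm = 5.12 inches; × 9 = 46.06 → 46 rows.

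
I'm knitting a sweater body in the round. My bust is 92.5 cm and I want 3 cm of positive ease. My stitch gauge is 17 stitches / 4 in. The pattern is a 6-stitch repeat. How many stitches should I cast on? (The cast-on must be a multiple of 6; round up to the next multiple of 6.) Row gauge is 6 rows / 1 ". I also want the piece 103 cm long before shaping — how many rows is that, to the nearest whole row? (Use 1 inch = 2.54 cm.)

Finished = 92.5 + 3 = 95.5 cm.
95.5 cm × 1/2.54 = 37.60 inches.
17/4 = 4.25 sts per in; 37.60 × 4.25 = 159.79 sts.
Next multiple of 6 → 162.
103 cm = 40.55 inches; × 6 = 243.31 → 243 rows.

Cast on 162 stitches; work 243 rows.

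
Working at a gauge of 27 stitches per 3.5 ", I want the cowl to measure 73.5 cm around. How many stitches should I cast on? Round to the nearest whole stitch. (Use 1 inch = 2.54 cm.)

223 stitches.

73.5 cm = 28.94 in.
27 stitches / 3.5 in = 7.714 stitches per inch.
28.94 × 7.714 = 223.23 stitches.
Round to nearest → 223.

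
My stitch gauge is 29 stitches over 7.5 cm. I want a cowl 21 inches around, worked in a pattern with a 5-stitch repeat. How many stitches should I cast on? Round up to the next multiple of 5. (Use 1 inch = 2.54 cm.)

21 in = 21 × 2.54 = 53.34 cm.
29 / 7.5 = 3.867 sts/cm.
53.34 × 3.867 = 206.25 sts.
→ 210.

CO 210 sts.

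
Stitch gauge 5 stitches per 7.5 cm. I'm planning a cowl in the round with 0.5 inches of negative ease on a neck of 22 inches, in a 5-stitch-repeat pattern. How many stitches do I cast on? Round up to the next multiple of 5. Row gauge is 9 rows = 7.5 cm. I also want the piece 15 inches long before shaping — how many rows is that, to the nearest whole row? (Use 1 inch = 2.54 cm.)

Cast on 40 stitches; work 46 rows.

Finished = 22 − 0.5 = 21.5 inches.
21.5 inches × 2.54 = 54.61 cm.
5/7.5 = 0.667 sts per cm; 54.61 × 0.667 = 36.41 sts.
Next multiple of 5 → 40.
15 inches = 38.10 cm; × 1.2 = 45.72 → 46 rows.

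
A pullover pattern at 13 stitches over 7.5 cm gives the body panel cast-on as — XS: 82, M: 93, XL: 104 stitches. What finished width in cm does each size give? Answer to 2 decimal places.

XS 47.31 cm; M 53.65 cm; XL 60.00 cm.

13/7.5 = 1.733 sts per cm.
XS: 82 / 1.733 = 47.308 → 47.31 cm.
M: 93 / 1.733 = 53.654 → 53.65 cm.
XL: 104 / 1.733 = 60.000 → 60.00 cm.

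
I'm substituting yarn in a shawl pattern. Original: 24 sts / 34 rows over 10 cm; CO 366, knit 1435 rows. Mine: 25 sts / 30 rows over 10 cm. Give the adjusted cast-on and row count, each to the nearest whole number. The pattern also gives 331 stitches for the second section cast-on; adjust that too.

Stitches: 366 × 25/24 = 381.25 → 381.
Rows: 1435 × 30/34 = 1266.18 → 1266.
second section cast-on: 331 × 25/24 = 344.79 → 345.

Cast on 381 stitches; work 1266 rows; second section cast-on 345 stitches.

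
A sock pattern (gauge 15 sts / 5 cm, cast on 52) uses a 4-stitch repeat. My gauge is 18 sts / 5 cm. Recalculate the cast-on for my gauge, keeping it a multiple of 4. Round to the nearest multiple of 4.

64 stitches.

52 × 18 / 15 = 62.40.
Nearest multiple of 4: 64.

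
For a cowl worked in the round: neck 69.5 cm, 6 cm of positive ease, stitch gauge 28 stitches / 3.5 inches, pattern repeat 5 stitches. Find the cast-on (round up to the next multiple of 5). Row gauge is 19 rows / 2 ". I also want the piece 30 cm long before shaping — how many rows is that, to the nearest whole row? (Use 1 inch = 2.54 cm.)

Cast on 240 stitches; work 112 rows.

Finished = 69.5 + 6 = 75.5 cm.
75.5 cm × 1/2.54 = 29.72 inches.
28/3.5 = 8 sts per in; 29.72 × 8 = 237.80 sts.
Next multiple of 5 → 240.
30 cm = 11.81 inches; × 9.5 = 112.20 → 112 rows.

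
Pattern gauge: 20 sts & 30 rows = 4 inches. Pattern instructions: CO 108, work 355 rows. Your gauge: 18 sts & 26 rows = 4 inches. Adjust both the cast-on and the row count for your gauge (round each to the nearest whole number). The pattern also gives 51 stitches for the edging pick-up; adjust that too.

Stitches: 108 × 18/20 = 97.20 → 97.
Rows: 355 × 26/30 = 307.67 → 308.
edging pick-up: 51 × 18/20 = 45.90 → 46.

Cast on 97 stitches; work 308 rows; edging pick-up 46 stitches.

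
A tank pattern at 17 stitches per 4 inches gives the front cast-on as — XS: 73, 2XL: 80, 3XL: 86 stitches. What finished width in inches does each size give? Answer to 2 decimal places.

17/4 = 4.25 sts per in.
XS: 73 / 4.25 = 17.176 → 17.18 in.
2XL: 80 / 4.25 = 18.824 → 18.82 in.
3XL: 86 / 4.25 = 20.235 → 20.24 in.

XS 17.18 inches; 2XL 18.82 inches; 3XL 20.24 inches.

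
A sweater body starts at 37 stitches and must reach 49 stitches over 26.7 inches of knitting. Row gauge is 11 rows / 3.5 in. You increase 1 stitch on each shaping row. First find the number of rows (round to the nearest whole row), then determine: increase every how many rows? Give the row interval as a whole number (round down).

Increase every 7th row.

Rows = 26.7 × 3.143 = 83.9 → 84 rows.
Stitches to add: 12 → 12 shaping rows (at 1 st each).
84 / 12 = 7.00 → every 7 rows.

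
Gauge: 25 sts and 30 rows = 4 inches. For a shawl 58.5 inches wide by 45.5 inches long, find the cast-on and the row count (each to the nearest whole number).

Cast on 366 stitches and work 341 rows.

Stitch gauge = 25/4 = 6.25 sts/in; 58.5 × 6.25 = 365.62 → 366 sts.
Row gauge = 30/4 = 7.5 rows/in; 45.5 × 7.5 = 341.25 → 341 rows.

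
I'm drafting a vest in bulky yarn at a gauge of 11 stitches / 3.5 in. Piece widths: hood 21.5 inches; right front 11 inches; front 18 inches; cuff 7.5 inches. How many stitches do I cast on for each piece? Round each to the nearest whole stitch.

hood 68; right front 35; front 57; cuff 24.

Rate = 11/3.5 = 3.143 sts per in.
hood: 21.5 × 3.143 = 67.57 → 68.
right front: 11 × 3.143 = 34.57 → 35.
front: 18 × 3.143 = 56.57 → 57.
cuff: 7.5 × 3.143 = 23.57 → 24.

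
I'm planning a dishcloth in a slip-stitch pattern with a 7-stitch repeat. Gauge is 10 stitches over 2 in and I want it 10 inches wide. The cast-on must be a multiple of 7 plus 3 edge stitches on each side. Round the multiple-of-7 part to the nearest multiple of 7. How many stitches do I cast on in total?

48 stitches.

10 / 2 = 5 sts per inch.
10 × 5 = 50.00 sts.
Less 6 edge sts → 44.00 for the repeat.
Nearest multiple of 7: 42.
Add back 6 edge sts → 48.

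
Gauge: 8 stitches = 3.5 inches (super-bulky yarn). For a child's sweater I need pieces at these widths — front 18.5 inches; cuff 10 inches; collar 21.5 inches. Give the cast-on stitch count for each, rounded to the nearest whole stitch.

Rate = 8/3.5 = 2.286 sts per in.
front: 18.5 × 2.286 = 42.29 → 42.
cuff: 10 × 2.286 = 22.86 → 23.
collar: 21.5 × 2.286 = 49.14 → 49.

front 42; cuff 23; collar 49.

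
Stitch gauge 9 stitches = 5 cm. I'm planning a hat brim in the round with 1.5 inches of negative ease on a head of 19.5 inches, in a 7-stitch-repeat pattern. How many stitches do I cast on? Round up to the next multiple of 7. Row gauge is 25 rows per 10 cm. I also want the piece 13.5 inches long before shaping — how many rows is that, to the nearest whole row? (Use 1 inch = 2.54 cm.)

Finished = 19.5 − 1.5 = 18 inches.
18 inches × 2.54 = 45.72 cm.
9/5 = 1.8 sts per cm; 45.72 × 1.8 = 82.30 sts.
Next multiple of 7 → 84.
13.5 inches = 34.29 cm; × 2.5 = 85.72 → 86 rows.

Cast on 84 stitches; work 86 rows.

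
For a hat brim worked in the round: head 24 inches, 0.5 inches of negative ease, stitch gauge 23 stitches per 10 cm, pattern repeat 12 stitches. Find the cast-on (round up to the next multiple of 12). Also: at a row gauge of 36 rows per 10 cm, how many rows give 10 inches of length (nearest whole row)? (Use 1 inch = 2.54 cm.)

Cast on 144 stitches; work 91 rows.

Finished = 24 − 0.5 = 23.5 inches.
23.5 inches × 2.54 = 59.69 cm.
23/10 = 2.3 sts per cm; 59.69 × 2.3 = 137.29 sts.
Next multiple of 12 → 144.
10 inches = 25.40 cm; × 3.6 = 91.44 → 91 rows.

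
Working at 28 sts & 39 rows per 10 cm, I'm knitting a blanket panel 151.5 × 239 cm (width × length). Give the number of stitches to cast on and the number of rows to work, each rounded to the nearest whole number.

Cast on 424 stitches and work 932 rows.

Stitch gauge = 28/10 = 2.8 sts/cm; 151.5 × 2.8 = 424.20 → 424 sts.
Row gauge = 39/10 = 3.9 rows/cm; 239 × 3.9 = 932.10 → 932 rows.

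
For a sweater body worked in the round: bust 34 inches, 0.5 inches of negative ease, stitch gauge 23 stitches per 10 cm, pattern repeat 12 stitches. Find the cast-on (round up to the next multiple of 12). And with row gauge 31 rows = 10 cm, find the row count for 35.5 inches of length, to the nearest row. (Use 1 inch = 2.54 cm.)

Cast on 204 stitches; work 280 rows.

Finished = 34 − 0.5 = 33.5 inches.
33.5 inches × 2.54 = 85.09 cm.
23/10 = 2.3 sts per cm; 85.09 × 2.3 = 195.71 sts.
Next multiple of 12 → 204.
35.5 inches = 90.17 cm; × 3.1 = 279.53 → 280 rows.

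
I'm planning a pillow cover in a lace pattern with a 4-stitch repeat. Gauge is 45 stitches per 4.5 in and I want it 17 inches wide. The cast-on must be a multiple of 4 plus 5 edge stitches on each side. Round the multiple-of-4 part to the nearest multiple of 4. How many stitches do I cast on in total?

45 / 4.5 = 10 sts per inch.
17 × 10 = 170.00 sts.
Less 10 edge sts → 160.00 for the repeat.
Nearest multiple of 4: 160.
Add back 10 edge sts → 170.

170 stitches.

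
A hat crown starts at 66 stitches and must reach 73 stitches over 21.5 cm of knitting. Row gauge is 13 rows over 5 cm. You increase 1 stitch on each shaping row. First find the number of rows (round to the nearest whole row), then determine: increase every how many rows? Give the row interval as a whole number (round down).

Rows = 21.5 × 2.6 = 55.9 → 56 rows.
Stitches to add: 7 → 7 shaping rows (at 1 st each).
56 / 7 = 8.00 → every 8 rows.

Increase every 8th row.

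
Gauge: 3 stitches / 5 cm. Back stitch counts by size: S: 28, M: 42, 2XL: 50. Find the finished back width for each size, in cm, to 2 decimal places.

S 46.67 cm; M 70.00 cm; 2XL 83.33 cm.

3/5 = 0.6 sts per cm.
S: 28 / 0.6 = 46.667 → 46.67 cm.
M: 42 / 0.6 = 70.000 → 70.00 cm.
2XL: 50 / 0.6 = 83.333 → 83.33 cm.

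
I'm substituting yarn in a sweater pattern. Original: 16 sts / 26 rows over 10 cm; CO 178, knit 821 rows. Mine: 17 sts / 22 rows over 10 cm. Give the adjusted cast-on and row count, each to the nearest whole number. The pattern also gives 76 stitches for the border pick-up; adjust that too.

Cast on 189 stitches; work 695 rows; border pick-up 81 stitches.

Stitches: 178 × 17/16 = 189.12 → 189.
Rows: 821 × 22/26 = 694.69 → 695.
border pick-up: 76 × 17/16 = 80.75 → 81.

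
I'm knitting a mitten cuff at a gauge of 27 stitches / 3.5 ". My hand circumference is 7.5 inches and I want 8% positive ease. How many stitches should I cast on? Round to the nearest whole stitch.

Finished = 7.5 × 1.08 = 8.10 in.
27 / 3.5 = 7.714 sts per inch.
8.10 × 7.714 = 62.49 sts.
→ 62 sts.

62 stitches.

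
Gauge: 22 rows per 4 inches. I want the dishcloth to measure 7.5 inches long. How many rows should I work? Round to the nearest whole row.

Work 41 rows.

22 rows / 4 in = 5.5 rows per inch.
7.5 × 5.5 = 41.25 rows.
Round to nearest → 41.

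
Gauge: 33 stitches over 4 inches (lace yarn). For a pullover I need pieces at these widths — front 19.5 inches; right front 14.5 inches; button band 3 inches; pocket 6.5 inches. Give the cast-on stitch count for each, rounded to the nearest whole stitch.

front 161; right front 120; button band 25; pocket 54.

Rate = 33/4 = 8.25 sts per in.
front: 19.5 × 8.25 = 160.88 → 161.
right front: 14.5 × 8.25 = 119.62 → 120.
button band: 3 × 8.25 = 24.75 → 25.
pocket: 6.5 × 8.25 = 53.62 → 54.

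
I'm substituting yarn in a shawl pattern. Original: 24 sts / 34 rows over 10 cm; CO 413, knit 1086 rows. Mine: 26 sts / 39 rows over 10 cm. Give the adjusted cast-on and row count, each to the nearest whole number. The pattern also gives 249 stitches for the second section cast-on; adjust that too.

Stitches: 413 × 26/24 = 447.42 → 447.
Rows: 1086 × 39/34 = 1245.71 → 1246.
second section cast-on: 249 × 26/24 = 269.75 → 270.

Cast on 447 stitches; work 1246 rows; second section cast-on 270 stitches.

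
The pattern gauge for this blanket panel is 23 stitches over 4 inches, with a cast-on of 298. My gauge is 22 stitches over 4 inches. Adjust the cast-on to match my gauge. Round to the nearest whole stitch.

Scale factor = 22 / 23 = 0.957.
298 × 22 / 23 = 285.04 sts.
→ 285 sts.

CO 285 sts.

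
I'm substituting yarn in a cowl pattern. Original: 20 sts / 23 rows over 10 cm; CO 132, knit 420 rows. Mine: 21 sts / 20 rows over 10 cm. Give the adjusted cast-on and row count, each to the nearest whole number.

Cast on 139 stitches; work 365 rows.

Stitches: 132 × 21/20 = 138.60 → 139.
Rows: 420 × 20/23 = 365.22 → 365.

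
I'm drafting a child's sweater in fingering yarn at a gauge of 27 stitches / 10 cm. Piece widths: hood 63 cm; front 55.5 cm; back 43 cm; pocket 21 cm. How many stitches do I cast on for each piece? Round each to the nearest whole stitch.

Rate = 27/10 = 2.7 sts per cm.
hood: 63 × 2.7 = 170.10 → 170.
front: 55.5 × 2.7 = 149.85 → 150.
back: 43 × 2.7 = 116.10 → 116.
pocket: 21 × 2.7 = 56.70 → 57.

hood 170; front 150; back 116; pocket 57.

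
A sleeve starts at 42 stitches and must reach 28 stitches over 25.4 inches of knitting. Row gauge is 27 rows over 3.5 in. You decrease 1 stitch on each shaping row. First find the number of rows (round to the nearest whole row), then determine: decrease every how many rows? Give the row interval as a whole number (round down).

Rows = 25.4 × 7.714 = 195.9 → 196 rows.
Stitches to remove: 14 → 14 shaping rows (at 1 st each).
196 / 14 = 14.00 → every 14 rows.

Decrease every 14th row.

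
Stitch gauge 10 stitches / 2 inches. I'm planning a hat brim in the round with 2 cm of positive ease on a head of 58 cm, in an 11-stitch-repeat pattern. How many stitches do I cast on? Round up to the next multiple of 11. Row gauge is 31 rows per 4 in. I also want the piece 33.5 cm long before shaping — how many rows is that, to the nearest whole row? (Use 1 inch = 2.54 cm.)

Finished = 58 + 2 = 60 cm.
60 cm × 1/2.54 = 23.62 inches.
10/2 = 5 sts per in; 23.62 × 5 = 118.11 sts.
Next multiple of 11 → 121.
33.5 cm = 13.19 inches; × 7.75 = 102.21 → 102 rows.

Cast on 121 stitches; work 102 rows.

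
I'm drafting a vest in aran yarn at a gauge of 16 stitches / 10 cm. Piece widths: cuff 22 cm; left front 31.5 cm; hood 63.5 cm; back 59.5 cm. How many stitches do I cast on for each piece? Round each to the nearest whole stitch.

cuff 35; left front 50; hood 102; back 95.

Rate = 16/10 = 1.6 sts per cm.
cuff: 22 × 1.6 = 35.20 → 35.
left front: 31.5 × 1.6 = 50.40 → 50.
hood: 63.5 × 1.6 = 101.60 → 102.
back: 59.5 × 1.6 = 95.20 → 95.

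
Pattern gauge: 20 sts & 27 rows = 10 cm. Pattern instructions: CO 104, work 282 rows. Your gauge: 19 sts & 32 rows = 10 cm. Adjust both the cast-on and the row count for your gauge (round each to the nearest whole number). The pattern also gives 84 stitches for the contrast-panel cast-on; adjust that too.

Stitches: 104 × 19/20 = 98.80 → 99.
Rows: 282 × 32/27 = 334.22 → 334.
contrast-panel cast-on: 84 × 19/20 = 79.80 → 80.

Cast on 99 stitches; work 334 rows; contrast-panel cast-on 80 stitches.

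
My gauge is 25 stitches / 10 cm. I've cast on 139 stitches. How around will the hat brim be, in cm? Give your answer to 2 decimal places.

55.60 cm.

25 stitches / 10 cm = 2.5 stitches per cm.
139 / 2.5 = 55.600 cm.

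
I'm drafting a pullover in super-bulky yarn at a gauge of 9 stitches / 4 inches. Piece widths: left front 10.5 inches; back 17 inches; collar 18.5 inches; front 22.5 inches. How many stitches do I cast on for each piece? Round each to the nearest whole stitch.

left front 24; back 38; collar 42; front 51.

Rate = 9/4 = 2.25 sts per in.
left front: 10.5 × 2.25 = 23.62 → 24.
back: 17 × 2.25 = 38.25 → 38.
collar: 18.5 × 2.25 = 41.62 → 42.
front: 22.5 × 2.25 = 50.62 → 51.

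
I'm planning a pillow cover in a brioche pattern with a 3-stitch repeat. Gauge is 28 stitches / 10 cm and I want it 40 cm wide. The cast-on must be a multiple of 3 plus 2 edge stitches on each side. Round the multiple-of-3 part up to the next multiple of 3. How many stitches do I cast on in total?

CO 112 sts.

28 / 10 = 2.8 sts per cm.
40 × 2.8 = 112.00 sts.
Less 4 edge sts → 108.00 for the repeat.
Next multiple of 3: 108.
Add back 4 edge sts → 112.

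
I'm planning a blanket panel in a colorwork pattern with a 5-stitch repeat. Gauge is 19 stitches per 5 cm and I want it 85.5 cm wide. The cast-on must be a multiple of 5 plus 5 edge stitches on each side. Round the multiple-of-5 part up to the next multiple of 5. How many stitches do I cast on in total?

CO 325 sts.

19 / 5 = 3.8 sts per cm.
85.5 × 3.8 = 324.90 sts.
Less 10 edge sts → 314.90 for the repeat.
Next multiple of 5: 315.
Add back 10 edge sts → 325.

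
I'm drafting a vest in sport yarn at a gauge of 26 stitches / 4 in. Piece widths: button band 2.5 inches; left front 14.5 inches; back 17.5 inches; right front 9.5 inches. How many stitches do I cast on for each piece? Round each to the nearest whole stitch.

button band 16; left front 94; back 114; right front 62.

Rate = 26/4 = 6.5 sts per in.
button band: 2.5 × 6.5 = 16.25 → 16.
left front: 14.5 × 6.5 = 94.25 → 94.
back: 17.5 × 6.5 = 113.75 → 114.
right front: 9.5 × 6.5 = 61.75 → 62.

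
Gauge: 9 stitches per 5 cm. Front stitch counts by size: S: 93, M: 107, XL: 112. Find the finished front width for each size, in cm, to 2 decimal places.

9/5 = 1.8 sts per cm.
S: 93 / 1.8 = 51.667 → 51.67 cm.
M: 107 / 1.8 = 59.444 → 59.44 cm.
XL: 112 / 1.8 = 62.222 → 62.22 cm.

S 51.67 cm; M 59.44 cm; XL 62.22 cm.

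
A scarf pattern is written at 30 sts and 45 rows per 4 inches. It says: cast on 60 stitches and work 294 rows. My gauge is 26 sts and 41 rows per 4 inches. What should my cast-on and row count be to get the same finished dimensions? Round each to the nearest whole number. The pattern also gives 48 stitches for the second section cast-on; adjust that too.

Stitches: 60 × 26/30 = 52.00 → 52.
Rows: 294 × 41/45 = 267.87 → 268.
second section cast-on: 48 × 26/30 = 41.60 → 42.

Cast on 52 stitches; work 268 rows; second section cast-on 42 stitches.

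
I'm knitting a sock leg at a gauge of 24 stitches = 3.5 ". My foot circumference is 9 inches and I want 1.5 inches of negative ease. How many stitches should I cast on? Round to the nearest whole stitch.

51 stitches.

Finished = 9 − 1.5 = 7.5 in.
24 / 3.5 = 6.857 sts per inch.
7.50 × 6.857 = 51.43 sts.
→ 51 sts.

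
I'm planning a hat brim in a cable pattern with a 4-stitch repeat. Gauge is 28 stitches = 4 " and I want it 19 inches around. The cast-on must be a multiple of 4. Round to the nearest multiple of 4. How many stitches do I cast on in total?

28 / 4 = 7 sts per inch.
19 × 7 = 133.00 sts.
Nearest multiple of 4: 132.

CO 132 sts.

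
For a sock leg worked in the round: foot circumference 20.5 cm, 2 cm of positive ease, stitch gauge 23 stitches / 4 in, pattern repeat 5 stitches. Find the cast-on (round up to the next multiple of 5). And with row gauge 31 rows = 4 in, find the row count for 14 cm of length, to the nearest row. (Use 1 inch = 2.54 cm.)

Finished = 20.5 + 2 = 22.5 cm.
22.5 cm × 1/2.54 = 8.86 inches.
23/4 = 5.75 sts per in; 8.86 × 5.75 = 50.94 sts.
Next multiple of 5 → 55.
14 cm = 5.51 inches; × 7.75 = 42.72 → 43 rows.

Cast on 55 stitches; work 43 rows.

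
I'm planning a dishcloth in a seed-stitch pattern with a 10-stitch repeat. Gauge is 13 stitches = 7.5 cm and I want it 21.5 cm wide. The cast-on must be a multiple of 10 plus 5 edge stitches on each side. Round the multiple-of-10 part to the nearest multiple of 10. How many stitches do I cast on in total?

13 / 7.5 = 1.733 sts per cm.
21.5 × 1.733 = 37.27 sts.
Less 10 edge sts → 27.27 for the repeat.
Nearest multiple of 10: 30.
Add back 10 edge sts → 40.

40 stitches.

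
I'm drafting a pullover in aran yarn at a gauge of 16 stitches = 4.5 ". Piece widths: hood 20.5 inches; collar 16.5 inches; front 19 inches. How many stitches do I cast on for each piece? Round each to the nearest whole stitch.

Rate = 16/4.5 = 3.556 sts per in.
hood: 20.5 × 3.556 = 72.89 → 73.
collar: 16.5 × 3.556 = 58.67 → 59.
front: 19 × 3.556 = 67.56 → 68.

hood 73; collar 59; front 68.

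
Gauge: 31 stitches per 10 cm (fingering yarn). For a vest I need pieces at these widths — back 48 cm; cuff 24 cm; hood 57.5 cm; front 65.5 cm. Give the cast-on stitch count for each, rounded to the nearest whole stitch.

back 149; cuff 74; hood 178; front 203.

Rate = 31/10 = 3.1 sts per cm.
back: 48 × 3.1 = 148.80 → 149.
cuff: 24 × 3.1 = 74.40 → 74.
hood: 57.5 × 3.1 = 178.25 → 178.
front: 65.5 × 3.1 = 203.05 → 203.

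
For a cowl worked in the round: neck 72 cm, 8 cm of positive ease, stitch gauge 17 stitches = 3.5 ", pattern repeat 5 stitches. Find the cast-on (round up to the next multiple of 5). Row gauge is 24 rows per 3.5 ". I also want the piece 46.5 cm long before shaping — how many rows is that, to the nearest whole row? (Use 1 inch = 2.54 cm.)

Finished = 72 + 8 = 80 cm.
80 cm × 1/2.54 = 31.50 inches.
17/3.5 = 4.857 sts per in; 31.50 × 4.857 = 152.98 sts.
Next multiple of 5 → 155.
46.5 cm = 18.31 inches; × 6.857 = 125.53 → 126 rows.

Cast on 155 stitches; work 126 rows.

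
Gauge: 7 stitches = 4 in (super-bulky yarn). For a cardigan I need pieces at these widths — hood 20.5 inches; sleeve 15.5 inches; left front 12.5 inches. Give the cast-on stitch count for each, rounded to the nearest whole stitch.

Rate = 7/4 = 1.75 sts per in.
hood: 20.5 × 1.75 = 35.88 → 36.
sleeve: 15.5 × 1.75 = 27.12 → 27.
left front: 12.5 × 1.75 = 21.88 → 22.

hood 36; sleeve 27; left front 22.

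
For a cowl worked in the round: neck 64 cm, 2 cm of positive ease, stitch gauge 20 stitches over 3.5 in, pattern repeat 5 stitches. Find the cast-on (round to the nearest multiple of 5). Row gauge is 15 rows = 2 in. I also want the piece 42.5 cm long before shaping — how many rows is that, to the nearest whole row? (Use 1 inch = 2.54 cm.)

Cast on 150 stitches; work 125 rows.

Finished = 64 + 2 = 66 cm.
66 cm × 1/2.54 = 25.98 inches.
20/3.5 = 5.714 sts per in; 25.98 × 5.714 = 148.48 sts.
Nearest multiple of 5 → 150.
42.5 cm = 16.73 inches; × 7.5 = 125.49 → 125 rows.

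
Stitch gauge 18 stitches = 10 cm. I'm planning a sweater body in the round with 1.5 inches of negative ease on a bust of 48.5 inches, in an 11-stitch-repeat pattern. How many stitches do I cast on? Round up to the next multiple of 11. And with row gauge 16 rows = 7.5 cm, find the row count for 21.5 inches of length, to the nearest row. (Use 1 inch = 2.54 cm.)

Finished = 48.5 − 1.5 = 47 inches.
47 inches × 2.54 = 119.38 cm.
18/10 = 1.8 sts per cm; 119.38 × 1.8 = 214.88 sts.
Next multiple of 11 → 220.
21.5 inches = 54.61 cm; × 2.133 = 116.50 → 117 rows.

Cast on 220 stitches; work 117 rows.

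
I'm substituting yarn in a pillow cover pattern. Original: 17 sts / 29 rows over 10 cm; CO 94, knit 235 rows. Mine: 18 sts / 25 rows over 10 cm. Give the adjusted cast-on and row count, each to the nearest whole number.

Cast on 100 stitches; work 203 rows.

Stitches: 94 × 18/17 = 99.53 → 100.
Rows: 235 × 25/29 = 202.59 → 203.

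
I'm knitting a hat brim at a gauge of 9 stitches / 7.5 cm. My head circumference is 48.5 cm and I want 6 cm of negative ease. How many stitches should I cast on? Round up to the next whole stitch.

Finished = 48.5 − 6 = 42.5 cm.
9 / 7.5 = 1.2 sts per cm.
42.50 × 1.2 = 51.00 sts.

51 stitches.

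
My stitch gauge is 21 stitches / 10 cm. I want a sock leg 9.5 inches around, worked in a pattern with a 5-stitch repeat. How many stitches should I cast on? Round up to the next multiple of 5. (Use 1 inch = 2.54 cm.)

CO 55 sts.

9.5 in = 9.5 × 2.54 = 24.13 cm.
21 / 10 = 2.1 sts/cm.
24.13 × 2.1 = 50.67 sts.
→ 55.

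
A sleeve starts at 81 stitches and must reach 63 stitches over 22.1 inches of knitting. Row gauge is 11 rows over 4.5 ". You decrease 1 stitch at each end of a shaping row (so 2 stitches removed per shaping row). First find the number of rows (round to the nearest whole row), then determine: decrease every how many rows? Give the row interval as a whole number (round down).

Rows = 22.1 × 2.444 = 54.0 → 54 rows.
Stitches to remove: 18 → 9 shaping rows (at 2 st each).
54 / 9 = 6.00 → every 6 rows.

Decrease every 6th row.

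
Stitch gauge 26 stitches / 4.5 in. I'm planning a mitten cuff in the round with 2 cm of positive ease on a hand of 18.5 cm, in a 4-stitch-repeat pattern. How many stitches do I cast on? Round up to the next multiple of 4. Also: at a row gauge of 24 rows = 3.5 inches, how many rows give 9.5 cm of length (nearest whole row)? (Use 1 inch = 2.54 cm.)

Finished = 18.5 + 2 = 20.5 cm.
20.5 cm × 1/2.54 = 8.07 inches.
26/4.5 = 5.778 sts per in; 8.07 × 5.778 = 46.63 sts.
Next multiple of 4 → 48.
9.5 cm = 3.74 inches; × 6.857 = 25.65 → 26 rows.

Cast on 48 stitches; work 26 rows.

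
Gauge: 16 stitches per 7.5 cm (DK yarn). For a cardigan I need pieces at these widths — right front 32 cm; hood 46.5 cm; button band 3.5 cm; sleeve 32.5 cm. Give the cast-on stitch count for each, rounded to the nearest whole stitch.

Rate = 16/7.5 = 2.133 sts per cm.
right front: 32 × 2.133 = 68.27 → 68.
hood: 46.5 × 2.133 = 99.20 → 99.
button band: 3.5 × 2.133 = 7.47 → 7.
sleeve: 32.5 × 2.133 = 69.33 → 69.

right front 68; hood 99; button band 7; sleeve 69.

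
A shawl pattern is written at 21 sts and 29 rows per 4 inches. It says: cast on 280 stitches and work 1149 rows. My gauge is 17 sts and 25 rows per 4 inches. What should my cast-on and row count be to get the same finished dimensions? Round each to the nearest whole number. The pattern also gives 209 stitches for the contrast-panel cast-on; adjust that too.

Stitches: 280 × 17/21 = 226.67 → 227.
Rows: 1149 × 25/29 = 990.52 → 991.
contrast-panel cast-on: 209 × 17/21 = 169.19 → 169.

Cast on 227 stitches; work 991 rows; contrast-panel cast-on 169 stitches.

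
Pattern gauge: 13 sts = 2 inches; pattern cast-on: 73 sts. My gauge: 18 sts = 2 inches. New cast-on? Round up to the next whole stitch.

Scale factor = 18 / 13 = 1.385.
73 × 18 / 13 = 101.08 sts.
→ 102 sts.

102 stitches.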